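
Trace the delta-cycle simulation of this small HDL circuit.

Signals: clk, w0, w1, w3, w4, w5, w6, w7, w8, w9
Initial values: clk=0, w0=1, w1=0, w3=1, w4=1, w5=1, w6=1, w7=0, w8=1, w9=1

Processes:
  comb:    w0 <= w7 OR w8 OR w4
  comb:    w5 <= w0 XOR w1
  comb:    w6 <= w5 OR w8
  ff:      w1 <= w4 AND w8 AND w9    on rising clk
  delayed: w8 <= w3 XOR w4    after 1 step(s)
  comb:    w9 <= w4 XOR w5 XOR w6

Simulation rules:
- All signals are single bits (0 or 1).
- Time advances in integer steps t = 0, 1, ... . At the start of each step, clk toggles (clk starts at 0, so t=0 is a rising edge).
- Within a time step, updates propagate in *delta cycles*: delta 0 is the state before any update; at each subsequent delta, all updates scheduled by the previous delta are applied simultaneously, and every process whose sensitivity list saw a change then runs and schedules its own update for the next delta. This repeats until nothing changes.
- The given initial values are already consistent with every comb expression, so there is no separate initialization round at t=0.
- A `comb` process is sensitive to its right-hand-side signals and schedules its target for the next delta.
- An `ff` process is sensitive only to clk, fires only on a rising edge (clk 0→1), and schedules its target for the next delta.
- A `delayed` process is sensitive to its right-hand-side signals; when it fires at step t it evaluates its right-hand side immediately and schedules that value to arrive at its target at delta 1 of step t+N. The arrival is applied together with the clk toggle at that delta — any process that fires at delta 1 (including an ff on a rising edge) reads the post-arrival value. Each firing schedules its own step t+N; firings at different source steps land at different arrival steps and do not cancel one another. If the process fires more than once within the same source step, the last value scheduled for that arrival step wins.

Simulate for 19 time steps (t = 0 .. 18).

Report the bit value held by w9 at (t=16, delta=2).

t0.Δ0 w7=0 w6=1 w9=1 clk=0 w0=1 w3=1 w5=1 w8=1 w4=1 w1=0
t0.Δ1 w7=0 w6=1 w9=1 clk=1 w0=1 w3=1 w5=1 w8=1 w4=1 w1=0
t0.Δ2 w7=0 w6=1 w9=1 clk=1 w0=1 w3=1 w5=1 w8=1 w4=1 w1=1
t0.Δ3 w7=0 w6=1 w9=1 clk=1 w0=1 w3=1 w5=0 w8=1 w4=1 w1=1
t0.Δ4 w7=0 w6=1 w9=0 clk=1 w0=1 w3=1 w5=0 w8=1 w4=1 w1=1
t1.Δ0 w7=0 w6=1 w9=0 clk=1 w0=1 w3=1 w5=0 w8=1 w4=1 w1=1
t1.Δ1 w7=0 w6=1 w9=0 clk=0 w0=1 w3=1 w5=0 w8=1 w4=1 w1=1
t2.Δ0 w7=0 w6=1 w9=0 clk=0 w0=1 w3=1 w5=0 w8=1 w4=1 w1=1
t2.Δ1 w7=0 w6=1 w9=0 clk=1 w0=1 w3=1 w5=0 w8=1 w4=1 w1=1
t2.Δ2 w7=0 w6=1 w9=0 clk=1 w0=1 w3=1 w5=0 w8=1 w4=1 w1=0
t2.Δ3 w7=0 w6=1 w9=0 clk=1 w0=1 w3=1 w5=1 w8=1 w4=1 w1=0
t2.Δ4 w7=0 w6=1 w9=1 clk=1 w0=1 w3=1 w5=1 w8=1 w4=1 w1=0
t3.Δ0 w7=0 w6=1 w9=1 clk=1 w0=1 w3=1 w5=1 w8=1 w4=1 w1=0
t3.Δ1 w7=0 w6=1 w9=1 clk=0 w0=1 w3=1 w5=1 w8=1 w4=1 w1=0
t4.Δ0 w7=0 w6=1 w9=1 clk=0 w0=1 w3=1 w5=1 w8=1 w4=1 w1=0
t4.Δ1 w7=0 w6=1 w9=1 clk=1 w0=1 w3=1 w5=1 w8=1 w4=1 w1=0
t4.Δ2 w7=0 w6=1 w9=1 clk=1 w0=1 w3=1 w5=1 w8=1 w4=1 w1=1
t4.Δ3 w7=0 w6=1 w9=1 clk=1 w0=1 w3=1 w5=0 w8=1 w4=1 w1=1
t4.Δ4 w7=0 w6=1 w9=0 clk=1 w0=1 w3=1 w5=0 w8=1 w4=1 w1=1
t5.Δ0 w7=0 w6=1 w9=0 clk=1 w0=1 w3=1 w5=0 w8=1 w4=1 w1=1
t5.Δ1 w7=0 w6=1 w9=0 clk=0 w0=1 w3=1 w5=0 w8=1 w4=1 w1=1
t6.Δ0 w7=0 w6=1 w9=0 clk=0 w0=1 w3=1 w5=0 w8=1 w4=1 w1=1
t6.Δ1 w7=0 w6=1 w9=0 clk=1 w0=1 w3=1 w5=0 w8=1 w4=1 w1=1
t6.Δ2 w7=0 w6=1 w9=0 clk=1 w0=1 w3=1 w5=0 w8=1 w4=1 w1=0
t6.Δ3 w7=0 w6=1 w9=0 clk=1 w0=1 w3=1 w5=1 w8=1 w4=1 w1=0
t6.Δ4 w7=0 w6=1 w9=1 clk=1 w0=1 w3=1 w5=1 w8=1 w4=1 w1=0
t7.Δ0 w7=0 w6=1 w9=1 clk=1 w0=1 w3=1 w5=1 w8=1 w4=1 w1=0
t7.Δ1 w7=0 w6=1 w9=1 clk=0 w0=1 w3=1 w5=1 w8=1 w4=1 w1=0
t8.Δ0 w7=0 w6=1 w9=1 clk=0 w0=1 w3=1 w5=1 w8=1 w4=1 w1=0
t8.Δ1 w7=0 w6=1 w9=1 clk=1 w0=1 w3=1 w5=1 w8=1 w4=1 w1=0
t8.Δ2 w7=0 w6=1 w9=1 clk=1 w0=1 w3=1 w5=1 w8=1 w4=1 w1=1
t8.Δ3 w7=0 w6=1 w9=1 clk=1 w0=1 w3=1 w5=0 w8=1 w4=1 w1=1
t8.Δ4 w7=0 w6=1 w9=0 clk=1 w0=1 w3=1 w5=0 w8=1 w4=1 w1=1
t9.Δ0 w7=0 w6=1 w9=0 clk=1 w0=1 w3=1 w5=0 w8=1 w4=1 w1=1
t9.Δ1 w7=0 w6=1 w9=0 clk=0 w0=1 w3=1 w5=0 w8=1 w4=1 w1=1
t10.Δ0 w7=0 w6=1 w9=0 clk=0 w0=1 w3=1 w5=0 w8=1 w4=1 w1=1
t10.Δ1 w7=0 w6=1 w9=0 clk=1 w0=1 w3=1 w5=0 w8=1 w4=1 w1=1
t10.Δ2 w7=0 w6=1 w9=0 clk=1 w0=1 w3=1 w5=0 w8=1 w4=1 w1=0
t10.Δ3 w7=0 w6=1 w9=0 clk=1 w0=1 w3=1 w5=1 w8=1 w4=1 w1=0
t10.Δ4 w7=0 w6=1 w9=1 clk=1 w0=1 w3=1 w5=1 w8=1 w4=1 w1=0
t11.Δ0 w7=0 w6=1 w9=1 clk=1 w0=1 w3=1 w5=1 w8=1 w4=1 w1=0
t11.Δ1 w7=0 w6=1 w9=1 clk=0 w0=1 w3=1 w5=1 w8=1 w4=1 w1=0
t12.Δ0 w7=0 w6=1 w9=1 clk=0 w0=1 w3=1 w5=1 w8=1 w4=1 w1=0
t12.Δ1 w7=0 w6=1 w9=1 clk=1 w0=1 w3=1 w5=1 w8=1 w4=1 w1=0
t12.Δ2 w7=0 w6=1 w9=1 clk=1 w0=1 w3=1 w5=1 w8=1 w4=1 w1=1
t12.Δ3 w7=0 w6=1 w9=1 clk=1 w0=1 w3=1 w5=0 w8=1 w4=1 w1=1
t12.Δ4 w7=0 w6=1 w9=0 clk=1 w0=1 w3=1 w5=0 w8=1 w4=1 w1=1
t13.Δ0 w7=0 w6=1 w9=0 clk=1 w0=1 w3=1 w5=0 w8=1 w4=1 w1=1
t13.Δ1 w7=0 w6=1 w9=0 clk=0 w0=1 w3=1 w5=0 w8=1 w4=1 w1=1
t14.Δ0 w7=0 w6=1 w9=0 clk=0 w0=1 w3=1 w5=0 w8=1 w4=1 w1=1
t14.Δ1 w7=0 w6=1 w9=0 clk=1 w0=1 w3=1 w5=0 w8=1 w4=1 w1=1
t14.Δ2 w7=0 w6=1 w9=0 clk=1 w0=1 w3=1 w5=0 w8=1 w4=1 w1=0
t14.Δ3 w7=0 w6=1 w9=0 clk=1 w0=1 w3=1 w5=1 w8=1 w4=1 w1=0
t14.Δ4 w7=0 w6=1 w9=1 clk=1 w0=1 w3=1 w5=1 w8=1 w4=1 w1=0
t15.Δ0 w7=0 w6=1 w9=1 clk=1 w0=1 w3=1 w5=1 w8=1 w4=1 w1=0
t15.Δ1 w7=0 w6=1 w9=1 clk=0 w0=1 w3=1 w5=1 w8=1 w4=1 w1=0
t16.Δ0 w7=0 w6=1 w9=1 clk=0 w0=1 w3=1 w5=1 w8=1 w4=1 w1=0
t16.Δ1 w7=0 w6=1 w9=1 clk=1 w0=1 w3=1 w5=1 w8=1 w4=1 w1=0
t16.Δ2 w7=0 w6=1 w9=1 clk=1 w0=1 w3=1 w5=1 w8=1 w4=1 w1=1
t16.Δ3 w7=0 w6=1 w9=1 clk=1 w0=1 w3=1 w5=0 w8=1 w4=1 w1=1
t16.Δ4 w7=0 w6=1 w9=0 clk=1 w0=1 w3=1 w5=0 w8=1 w4=1 w1=1
t17.Δ0 w7=0 w6=1 w9=0 clk=1 w0=1 w3=1 w5=0 w8=1 w4=1 w1=1
t17.Δ1 w7=0 w6=1 w9=0 clk=0 w0=1 w3=1 w5=0 w8=1 w4=1 w1=1
t18.Δ0 w7=0 w6=1 w9=0 clk=0 w0=1 w3=1 w5=0 w8=1 w4=1 w1=1
t18.Δ1 w7=0 w6=1 w9=0 clk=1 w0=1 w3=1 w5=0 w8=1 w4=1 w1=1
t18.Δ2 w7=0 w6=1 w9=0 clk=1 w0=1 w3=1 w5=0 w8=1 w4=1 w1=0
t18.Δ3 w7=0 w6=1 w9=0 clk=1 w0=1 w3=1 w5=1 w8=1 w4=1 w1=0
t18.Δ4 w7=0 w6=1 w9=1 clk=1 w0=1 w3=1 w5=1 w8=1 w4=1 w1=0

1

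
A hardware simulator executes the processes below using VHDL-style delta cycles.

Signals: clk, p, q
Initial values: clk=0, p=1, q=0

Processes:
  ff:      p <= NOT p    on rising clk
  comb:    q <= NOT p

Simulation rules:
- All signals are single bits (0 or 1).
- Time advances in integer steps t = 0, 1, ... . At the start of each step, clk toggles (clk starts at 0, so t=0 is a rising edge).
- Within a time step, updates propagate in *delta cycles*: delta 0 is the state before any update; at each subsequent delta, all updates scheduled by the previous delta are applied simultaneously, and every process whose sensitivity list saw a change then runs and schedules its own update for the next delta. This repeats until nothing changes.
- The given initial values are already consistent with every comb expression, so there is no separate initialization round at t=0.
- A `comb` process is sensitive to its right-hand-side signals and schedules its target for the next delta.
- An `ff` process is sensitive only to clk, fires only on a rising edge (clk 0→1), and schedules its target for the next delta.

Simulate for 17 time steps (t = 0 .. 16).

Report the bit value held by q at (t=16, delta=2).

0

t=0 Δ0: q=0 p=1 clk=0
  Δ1: clk:0→1
  Δ2: p:1→0
  Δ3: q:0→1
  (3Δ to stable)
t=1 Δ0: q=1 p=0 clk=1
  Δ1: clk:1→0
  (1Δ to stable)
t=2 Δ0: q=1 p=0 clk=0
  Δ1: clk:0→1
  Δ2: p:0→1
  Δ3: q:1→0
  (3Δ to stable)
t=3 Δ0: q=0 p=1 clk=1
  Δ1: clk:1→0
  (1Δ to stable)
t=4 Δ0: q=0 p=1 clk=0
  Δ1: clk:0→1
  Δ2: p:1→0
  Δ3: q:0→1
  (3Δ to stable)
t=5 Δ0: q=1 p=0 clk=1
  Δ1: clk:1→0
  (1Δ to stable)
t=6 Δ0: q=1 p=0 clk=0
  Δ1: clk:0→1
  Δ2: p:0→1
  Δ3: q:1→0
  (3Δ to stable)
t=7 Δ0: q=0 p=1 clk=1
  Δ1: clk:1→0
  (1Δ to stable)
t=8 Δ0: q=0 p=1 clk=0
  Δ1: clk:0→1
  Δ2: p:1→0
  Δ3: q:0→1
  (3Δ to stable)
t=9 Δ0: q=1 p=0 clk=1
  Δ1: clk:1→0
  (1Δ to stable)
t=10 Δ0: q=1 p=0 clk=0
  Δ1: clk:0→1
  Δ2: p:0→1
  Δ3: q:1→0
  (3Δ to stable)
t=11 Δ0: q=0 p=1 clk=1
  Δ1: clk:1→0
  (1Δ to stable)
t=12 Δ0: q=0 p=1 clk=0
  Δ1: clk:0→1
  Δ2: p:1→0
  Δ3: q:0→1
  (3Δ to stable)
t=13 Δ0: q=1 p=0 clk=1
  Δ1: clk:1→0
  (1Δ to stable)
t=14 Δ0: q=1 p=0 clk=0
  Δ1: clk:0→1
  Δ2: p:0→1
  Δ3: q:1→0
  (3Δ to stable)
t=15 Δ0: q=0 p=1 clk=1
  Δ1: clk:1→0
  (1Δ to stable)
t=16 Δ0: q=0 p=1 clk=0
  Δ1: clk:0→1
  Δ2: p:1→0
  Δ3: q:0→1
  (3Δ to stable)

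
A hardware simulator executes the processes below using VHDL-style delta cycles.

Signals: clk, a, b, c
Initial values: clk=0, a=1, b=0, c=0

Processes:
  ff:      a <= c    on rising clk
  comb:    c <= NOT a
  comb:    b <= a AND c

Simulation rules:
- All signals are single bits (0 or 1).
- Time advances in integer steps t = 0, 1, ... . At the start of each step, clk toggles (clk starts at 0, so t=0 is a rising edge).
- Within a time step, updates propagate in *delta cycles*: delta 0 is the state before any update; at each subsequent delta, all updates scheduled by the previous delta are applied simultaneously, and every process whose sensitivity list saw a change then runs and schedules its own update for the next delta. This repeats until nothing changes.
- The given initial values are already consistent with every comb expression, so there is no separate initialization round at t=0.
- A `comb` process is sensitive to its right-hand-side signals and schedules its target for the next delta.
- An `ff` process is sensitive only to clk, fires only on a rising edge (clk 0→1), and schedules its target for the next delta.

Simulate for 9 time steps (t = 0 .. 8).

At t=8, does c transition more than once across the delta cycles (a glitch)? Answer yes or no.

no

t0.Δ0 a=1 b=0 clk=0 c=0
t0.Δ1 a=1 b=0 clk=1 c=0
t0.Δ2 a=0 b=0 clk=1 c=0
t0.Δ3 a=0 b=0 clk=1 c=1
t1.Δ0 a=0 b=0 clk=1 c=1
t1.Δ1 a=0 b=0 clk=0 c=1
t2.Δ0 a=0 b=0 clk=0 c=1
t2.Δ1 a=0 b=0 clk=1 c=1
t2.Δ2 a=1 b=0 clk=1 c=1
t2.Δ3 a=1 b=1 clk=1 c=0
t2.Δ4 a=1 b=0 clk=1 c=0
t3.Δ0 a=1 b=0 clk=1 c=0
t3.Δ1 a=1 b=0 clk=0 c=0
t4.Δ0 a=1 b=0 clk=0 c=0
t4.Δ1 a=1 b=0 clk=1 c=0
t4.Δ2 a=0 b=0 clk=1 c=0
t4.Δ3 a=0 b=0 clk=1 c=1
t5.Δ0 a=0 b=0 clk=1 c=1
t5.Δ1 a=0 b=0 clk=0 c=1
t6.Δ0 a=0 b=0 clk=0 c=1
t6.Δ1 a=0 b=0 clk=1 c=1
t6.Δ2 a=1 b=0 clk=1 c=1
t6.Δ3 a=1 b=1 clk=1 c=0
t6.Δ4 a=1 b=0 clk=1 c=0
t7.Δ0 a=1 b=0 clk=1 c=0
t7.Δ1 a=1 b=0 clk=0 c=0
t8.Δ0 a=1 b=0 clk=0 c=0
t8.Δ1 a=1 b=0 clk=1 c=0
t8.Δ2 a=0 b=0 clk=1 c=0
t8.Δ3 a=0 b=0 clk=1 c=1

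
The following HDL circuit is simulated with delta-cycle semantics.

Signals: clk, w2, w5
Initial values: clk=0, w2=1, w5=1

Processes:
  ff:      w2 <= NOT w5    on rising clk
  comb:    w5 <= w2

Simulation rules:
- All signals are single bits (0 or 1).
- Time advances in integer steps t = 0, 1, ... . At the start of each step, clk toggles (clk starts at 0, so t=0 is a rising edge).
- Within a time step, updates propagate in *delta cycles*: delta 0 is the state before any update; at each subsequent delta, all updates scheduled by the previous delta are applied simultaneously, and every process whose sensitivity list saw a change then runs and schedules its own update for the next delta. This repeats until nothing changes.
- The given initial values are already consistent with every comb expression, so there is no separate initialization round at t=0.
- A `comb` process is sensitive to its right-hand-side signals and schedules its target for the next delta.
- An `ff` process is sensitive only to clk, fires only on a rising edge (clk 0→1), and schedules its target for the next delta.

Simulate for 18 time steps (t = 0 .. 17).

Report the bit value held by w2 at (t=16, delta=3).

[bits: w2,w5,clk]
t=0: Δ0=110 Δ1=111 Δ2=011 Δ3=001 | 3Δ
t=1: Δ0=001 Δ1=000 | 1Δ
t=2: Δ0=000 Δ1=001 Δ2=101 Δ3=111 | 3Δ
t=3: Δ0=111 Δ1=110 | 1Δ
t=4: Δ0=110 Δ1=111 Δ2=011 Δ3=001 | 3Δ
t=5: Δ0=001 Δ1=000 | 1Δ
t=6: Δ0=000 Δ1=001 Δ2=101 Δ3=111 | 3Δ
t=7: Δ0=111 Δ1=110 | 1Δ
t=8: Δ0=110 Δ1=111 Δ2=011 Δ3=001 | 3Δ
t=9: Δ0=001 Δ1=000 | 1Δ
t=10: Δ0=000 Δ1=001 Δ2=101 Δ3=111 | 3Δ
t=11: Δ0=111 Δ1=110 | 1Δ
t=12: Δ0=110 Δ1=111 Δ2=011 Δ3=001 | 3Δ
t=13: Δ0=001 Δ1=000 | 1Δ
t=14: Δ0=000 Δ1=001 Δ2=101 Δ3=111 | 3Δ
t=15: Δ0=111 Δ1=110 | 1Δ
t=16: Δ0=110 Δ1=111 Δ2=011 Δ3=001 | 3Δ
t=17: Δ0=001 Δ1=000 | 1Δ

0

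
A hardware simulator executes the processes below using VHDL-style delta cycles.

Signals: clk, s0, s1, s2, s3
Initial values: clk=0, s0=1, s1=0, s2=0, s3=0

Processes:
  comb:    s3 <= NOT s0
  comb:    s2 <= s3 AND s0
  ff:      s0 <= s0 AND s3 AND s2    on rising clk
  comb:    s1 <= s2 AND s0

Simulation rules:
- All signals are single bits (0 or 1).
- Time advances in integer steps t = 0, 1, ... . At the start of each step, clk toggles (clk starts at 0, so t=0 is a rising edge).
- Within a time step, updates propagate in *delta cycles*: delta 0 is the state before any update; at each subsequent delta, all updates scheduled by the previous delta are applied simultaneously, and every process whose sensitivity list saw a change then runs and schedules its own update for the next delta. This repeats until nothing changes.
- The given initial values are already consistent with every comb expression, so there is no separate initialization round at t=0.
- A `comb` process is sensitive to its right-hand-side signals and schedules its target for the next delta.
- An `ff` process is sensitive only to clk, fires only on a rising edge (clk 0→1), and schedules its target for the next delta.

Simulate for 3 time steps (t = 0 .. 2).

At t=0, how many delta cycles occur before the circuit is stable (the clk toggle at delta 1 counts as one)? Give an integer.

3

[bits: s2,s1,s3,clk,s0]
t=0: Δ0=00001 Δ1=00011 Δ2=00010 Δ3=00110 | 3Δ
t=1: Δ0=00110 Δ1=00100 | 1Δ
t=2: Δ0=00100 Δ1=00110 | 1Δ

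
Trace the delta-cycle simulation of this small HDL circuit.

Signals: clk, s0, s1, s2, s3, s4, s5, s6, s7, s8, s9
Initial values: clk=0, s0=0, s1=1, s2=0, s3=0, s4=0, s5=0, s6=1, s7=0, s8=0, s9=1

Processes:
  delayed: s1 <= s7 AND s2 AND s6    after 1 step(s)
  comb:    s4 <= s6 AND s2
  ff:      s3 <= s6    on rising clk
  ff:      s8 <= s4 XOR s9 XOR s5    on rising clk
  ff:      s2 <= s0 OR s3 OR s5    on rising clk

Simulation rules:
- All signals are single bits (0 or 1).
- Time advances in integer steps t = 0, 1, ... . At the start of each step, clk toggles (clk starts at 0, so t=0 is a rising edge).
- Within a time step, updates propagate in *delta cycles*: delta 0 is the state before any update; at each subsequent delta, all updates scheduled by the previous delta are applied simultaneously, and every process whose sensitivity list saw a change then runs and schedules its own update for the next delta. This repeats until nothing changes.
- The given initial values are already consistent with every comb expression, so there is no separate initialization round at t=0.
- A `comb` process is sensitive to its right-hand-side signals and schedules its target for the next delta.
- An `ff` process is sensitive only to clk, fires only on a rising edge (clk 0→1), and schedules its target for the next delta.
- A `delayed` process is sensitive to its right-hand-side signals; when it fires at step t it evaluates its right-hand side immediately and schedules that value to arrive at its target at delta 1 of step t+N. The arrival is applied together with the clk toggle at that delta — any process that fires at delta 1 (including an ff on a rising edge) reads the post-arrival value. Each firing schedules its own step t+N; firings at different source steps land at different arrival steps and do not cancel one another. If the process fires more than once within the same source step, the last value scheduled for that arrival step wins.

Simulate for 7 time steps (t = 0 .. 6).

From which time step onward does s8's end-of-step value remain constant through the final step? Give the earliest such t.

t0.Δ0 clk=0 s8=0 s9=1 s6=1 s5=0 s4=0 s3=0 s1=1 s7=0 s2=0 s0=0
t0.Δ1 clk=1 s8=0 s9=1 s6=1 s5=0 s4=0 s3=0 s1=1 s7=0 s2=0 s0=0
t0.Δ2 clk=1 s8=1 s9=1 s6=1 s5=0 s4=0 s3=1 s1=1 s7=0 s2=0 s0=0
t1.Δ0 clk=1 s8=1 s9=1 s6=1 s5=0 s4=0 s3=1 s1=1 s7=0 s2=0 s0=0
t1.Δ1 clk=0 s8=1 s9=1 s6=1 s5=0 s4=0 s3=1 s1=1 s7=0 s2=0 s0=0
t2.Δ0 clk=0 s8=1 s9=1 s6=1 s5=0 s4=0 s3=1 s1=1 s7=0 s2=0 s0=0
t2.Δ1 clk=1 s8=1 s9=1 s6=1 s5=0 s4=0 s3=1 s1=1 s7=0 s2=0 s0=0
t2.Δ2 clk=1 s8=1 s9=1 s6=1 s5=0 s4=0 s3=1 s1=1 s7=0 s2=1 s0=0
t2.Δ3 clk=1 s8=1 s9=1 s6=1 s5=0 s4=1 s3=1 s1=1 s7=0 s2=1 s0=0
t3.Δ0 clk=1 s8=1 s9=1 s6=1 s5=0 s4=1 s3=1 s1=1 s7=0 s2=1 s0=0
t3.Δ1 clk=0 s8=1 s9=1 s6=1 s5=0 s4=1 s3=1 s1=0 s7=0 s2=1 s0=0
t4.Δ0 clk=0 s8=1 s9=1 s6=1 s5=0 s4=1 s3=1 s1=0 s7=0 s2=1 s0=0
t4.Δ1 clk=1 s8=1 s9=1 s6=1 s5=0 s4=1 s3=1 s1=0 s7=0 s2=1 s0=0
t4.Δ2 clk=1 s8=0 s9=1 s6=1 s5=0 s4=1 s3=1 s1=0 s7=0 s2=1 s0=0
t5.Δ0 clk=1 s8=0 s9=1 s6=1 s5=0 s4=1 s3=1 s1=0 s7=0 s2=1 s0=0
t5.Δ1 clk=0 s8=0 s9=1 s6=1 s5=0 s4=1 s3=1 s1=0 s7=0 s2=1 s0=0
t6.Δ0 clk=0 s8=0 s9=1 s6=1 s5=0 s4=1 s3=1 s1=0 s7=0 s2=1 s0=0
t6.Δ1 clk=1 s8=0 s9=1 s6=1 s5=0 s4=1 s3=1 s1=0 s7=0 s2=1 s0=0

4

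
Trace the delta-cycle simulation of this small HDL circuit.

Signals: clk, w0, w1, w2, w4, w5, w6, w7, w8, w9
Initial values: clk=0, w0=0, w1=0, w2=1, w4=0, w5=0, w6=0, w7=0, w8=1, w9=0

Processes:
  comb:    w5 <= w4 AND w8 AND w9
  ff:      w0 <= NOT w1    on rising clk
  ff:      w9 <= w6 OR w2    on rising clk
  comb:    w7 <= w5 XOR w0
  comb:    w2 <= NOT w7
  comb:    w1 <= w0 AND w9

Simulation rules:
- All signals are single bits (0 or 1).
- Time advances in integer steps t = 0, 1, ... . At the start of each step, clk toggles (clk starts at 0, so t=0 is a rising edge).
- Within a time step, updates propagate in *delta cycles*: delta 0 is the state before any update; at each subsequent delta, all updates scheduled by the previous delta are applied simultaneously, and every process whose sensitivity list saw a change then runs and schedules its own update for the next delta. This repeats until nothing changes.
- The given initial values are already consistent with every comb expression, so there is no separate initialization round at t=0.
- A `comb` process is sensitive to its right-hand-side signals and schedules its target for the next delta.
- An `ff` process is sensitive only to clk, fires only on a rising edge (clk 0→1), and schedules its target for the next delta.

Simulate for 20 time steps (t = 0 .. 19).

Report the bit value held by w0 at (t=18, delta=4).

0

[bits: w1,w9,w4,w5,w2,w0,w7,w8,w6,clk]
t=0: Δ0=0000100100 Δ1=0000100101 Δ2=0100110101 Δ3=1100111101 Δ4=1100011101 | 4Δ
t=1: Δ0=1100011101 Δ1=1100011100 | 1Δ
t=2: Δ0=1100011100 Δ1=1100011101 Δ2=1000001101 Δ3=0000000101 Δ4=0000100101 | 4Δ
t=3: Δ0=0000100101 Δ1=0000100100 | 1Δ
t=4: Δ0=0000100100 Δ1=0000100101 Δ2=0100110101 Δ3=1100111101 Δ4=1100011101 | 4Δ
t=5: Δ0=1100011101 Δ1=1100011100 | 1Δ
t=6: Δ0=1100011100 Δ1=1100011101 Δ2=1000001101 Δ3=0000000101 Δ4=0000100101 | 4Δ
t=7: Δ0=0000100101 Δ1=0000100100 | 1Δ
t=8: Δ0=0000100100 Δ1=0000100101 Δ2=0100110101 Δ3=1100111101 Δ4=1100011101 | 4Δ
t=9: Δ0=1100011101 Δ1=1100011100 | 1Δ
t=10: Δ0=1100011100 Δ1=1100011101 Δ2=1000001101 Δ3=0000000101 Δ4=0000100101 | 4Δ
t=11: Δ0=0000100101 Δ1=0000100100 | 1Δ
t=12: Δ0=0000100100 Δ1=0000100101 Δ2=0100110101 Δ3=1100111101 Δ4=1100011101 | 4Δ
t=13: Δ0=1100011101 Δ1=1100011100 | 1Δ
t=14: Δ0=1100011100 Δ1=1100011101 Δ2=1000001101 Δ3=0000000101 Δ4=0000100101 | 4Δ
t=15: Δ0=0000100101 Δ1=0000100100 | 1Δ
t=16: Δ0=0000100100 Δ1=0000100101 Δ2=0100110101 Δ3=1100111101 Δ4=1100011101 | 4Δ
t=17: Δ0=1100011101 Δ1=1100011100 | 1Δ
t=18: Δ0=1100011100 Δ1=1100011101 Δ2=1000001101 Δ3=0000000101 Δ4=0000100101 | 4Δ
t=19: Δ0=0000100101 Δ1=0000100100 | 1Δ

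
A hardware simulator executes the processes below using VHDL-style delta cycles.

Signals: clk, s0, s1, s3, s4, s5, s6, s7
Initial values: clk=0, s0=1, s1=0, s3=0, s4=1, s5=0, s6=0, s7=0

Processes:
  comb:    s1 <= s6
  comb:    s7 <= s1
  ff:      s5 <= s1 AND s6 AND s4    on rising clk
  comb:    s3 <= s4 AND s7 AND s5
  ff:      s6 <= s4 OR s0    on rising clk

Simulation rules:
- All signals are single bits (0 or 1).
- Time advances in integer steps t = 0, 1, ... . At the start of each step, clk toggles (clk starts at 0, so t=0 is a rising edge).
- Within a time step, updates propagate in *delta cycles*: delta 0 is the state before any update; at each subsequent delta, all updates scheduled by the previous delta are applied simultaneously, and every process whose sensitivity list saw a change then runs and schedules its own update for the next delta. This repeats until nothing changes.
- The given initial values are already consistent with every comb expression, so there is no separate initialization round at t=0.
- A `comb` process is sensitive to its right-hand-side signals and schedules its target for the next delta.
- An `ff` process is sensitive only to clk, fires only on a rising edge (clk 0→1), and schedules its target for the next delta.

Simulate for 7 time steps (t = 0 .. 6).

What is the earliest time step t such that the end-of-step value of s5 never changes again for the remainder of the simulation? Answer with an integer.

2

t0.Δ0 s4=1 s0=1 clk=0 s6=0 s5=0 s3=0 s7=0 s1=0
t0.Δ1 s4=1 s0=1 clk=1 s6=0 s5=0 s3=0 s7=0 s1=0
t0.Δ2 s4=1 s0=1 clk=1 s6=1 s5=0 s3=0 s7=0 s1=0
t0.Δ3 s4=1 s0=1 clk=1 s6=1 s5=0 s3=0 s7=0 s1=1
t0.Δ4 s4=1 s0=1 clk=1 s6=1 s5=0 s3=0 s7=1 s1=1
t1.Δ0 s4=1 s0=1 clk=1 s6=1 s5=0 s3=0 s7=1 s1=1
t1.Δ1 s4=1 s0=1 clk=0 s6=1 s5=0 s3=0 s7=1 s1=1
t2.Δ0 s4=1 s0=1 clk=0 s6=1 s5=0 s3=0 s7=1 s1=1
t2.Δ1 s4=1 s0=1 clk=1 s6=1 s5=0 s3=0 s7=1 s1=1
t2.Δ2 s4=1 s0=1 clk=1 s6=1 s5=1 s3=0 s7=1 s1=1
t2.Δ3 s4=1 s0=1 clk=1 s6=1 s5=1 s3=1 s7=1 s1=1
t3.Δ0 s4=1 s0=1 clk=1 s6=1 s5=1 s3=1 s7=1 s1=1
t3.Δ1 s4=1 s0=1 clk=0 s6=1 s5=1 s3=1 s7=1 s1=1
t4.Δ0 s4=1 s0=1 clk=0 s6=1 s5=1 s3=1 s7=1 s1=1
t4.Δ1 s4=1 s0=1 clk=1 s6=1 s5=1 s3=1 s7=1 s1=1
t5.Δ0 s4=1 s0=1 clk=1 s6=1 s5=1 s3=1 s7=1 s1=1
t5.Δ1 s4=1 s0=1 clk=0 s6=1 s5=1 s3=1 s7=1 s1=1
t6.Δ0 s4=1 s0=1 clk=0 s6=1 s5=1 s3=1 s7=1 s1=1
t6.Δ1 s4=1 s0=1 clk=1 s6=1 s5=1 s3=1 s7=1 s1=1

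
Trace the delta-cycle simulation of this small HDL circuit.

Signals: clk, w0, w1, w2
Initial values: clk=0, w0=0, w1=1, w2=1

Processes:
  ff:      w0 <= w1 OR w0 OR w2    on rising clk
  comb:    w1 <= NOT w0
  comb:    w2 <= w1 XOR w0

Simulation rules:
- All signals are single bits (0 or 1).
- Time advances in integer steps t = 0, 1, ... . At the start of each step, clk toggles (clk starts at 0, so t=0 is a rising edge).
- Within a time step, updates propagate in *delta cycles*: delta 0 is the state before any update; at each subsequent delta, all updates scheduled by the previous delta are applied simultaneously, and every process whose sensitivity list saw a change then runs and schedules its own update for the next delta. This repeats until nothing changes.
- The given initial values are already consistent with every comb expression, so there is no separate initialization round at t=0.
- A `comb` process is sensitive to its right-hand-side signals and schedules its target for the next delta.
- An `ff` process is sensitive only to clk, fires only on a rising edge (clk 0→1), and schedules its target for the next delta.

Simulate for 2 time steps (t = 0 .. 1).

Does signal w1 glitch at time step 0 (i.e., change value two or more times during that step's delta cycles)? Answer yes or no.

t=0 Δ0: w1=1 w0=0 w2=1 clk=0
  Δ1: clk:0→1
  Δ2: w0:0→1
  Δ3: w1:1→0, w2:1→0
  Δ4: w2:0→1
  (4Δ to stable)
t=1 Δ0: w1=0 w0=1 w2=1 clk=1
  Δ1: clk:1→0
  (1Δ to stable)

no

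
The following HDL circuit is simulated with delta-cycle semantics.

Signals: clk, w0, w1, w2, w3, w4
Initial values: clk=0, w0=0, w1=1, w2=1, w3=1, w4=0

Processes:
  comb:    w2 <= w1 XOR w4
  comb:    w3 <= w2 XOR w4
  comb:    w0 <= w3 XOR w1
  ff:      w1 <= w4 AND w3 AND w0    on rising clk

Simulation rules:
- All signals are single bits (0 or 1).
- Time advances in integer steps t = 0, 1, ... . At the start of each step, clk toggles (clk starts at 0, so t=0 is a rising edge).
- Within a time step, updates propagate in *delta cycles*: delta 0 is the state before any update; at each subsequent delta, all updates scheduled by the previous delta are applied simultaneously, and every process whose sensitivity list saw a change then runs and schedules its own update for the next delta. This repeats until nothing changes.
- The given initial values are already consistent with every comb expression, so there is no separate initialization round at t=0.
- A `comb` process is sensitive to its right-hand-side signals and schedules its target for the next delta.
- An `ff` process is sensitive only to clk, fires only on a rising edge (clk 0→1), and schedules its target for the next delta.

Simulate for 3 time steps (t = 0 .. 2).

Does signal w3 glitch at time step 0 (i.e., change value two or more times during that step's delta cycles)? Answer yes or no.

[bits: w3,w0,w1,clk,w4,w2]
t=0: Δ0=101001 Δ1=101101 Δ2=100101 Δ3=110100 Δ4=010100 Δ5=000100 | 5Δ
t=1: Δ0=000100 Δ1=000000 | 1Δ
t=2: Δ0=000000 Δ1=000100 | 1Δ

no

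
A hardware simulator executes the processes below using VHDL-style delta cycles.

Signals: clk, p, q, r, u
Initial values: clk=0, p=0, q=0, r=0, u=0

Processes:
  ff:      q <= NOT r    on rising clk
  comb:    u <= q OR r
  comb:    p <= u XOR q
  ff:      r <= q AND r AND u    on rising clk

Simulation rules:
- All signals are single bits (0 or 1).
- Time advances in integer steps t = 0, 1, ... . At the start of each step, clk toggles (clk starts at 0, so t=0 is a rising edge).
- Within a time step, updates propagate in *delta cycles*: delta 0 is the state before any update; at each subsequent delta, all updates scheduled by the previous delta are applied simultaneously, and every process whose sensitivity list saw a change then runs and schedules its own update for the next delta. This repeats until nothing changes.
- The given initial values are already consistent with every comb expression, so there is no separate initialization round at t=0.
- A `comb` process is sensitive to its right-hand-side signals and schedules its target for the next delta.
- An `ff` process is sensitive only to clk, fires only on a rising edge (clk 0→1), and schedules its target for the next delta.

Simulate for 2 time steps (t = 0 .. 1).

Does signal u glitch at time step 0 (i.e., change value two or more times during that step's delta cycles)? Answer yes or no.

no

t=0 Δ0: q=0 u=0 p=0 r=0 clk=0
  Δ1: clk:0→1
  Δ2: q:0→1
  Δ3: u:0→1, p:0→1
  Δ4: p:1→0
  (4Δ to stable)
t=1 Δ0: q=1 u=1 p=0 r=0 clk=1
  Δ1: clk:1→0
  (1Δ to stable)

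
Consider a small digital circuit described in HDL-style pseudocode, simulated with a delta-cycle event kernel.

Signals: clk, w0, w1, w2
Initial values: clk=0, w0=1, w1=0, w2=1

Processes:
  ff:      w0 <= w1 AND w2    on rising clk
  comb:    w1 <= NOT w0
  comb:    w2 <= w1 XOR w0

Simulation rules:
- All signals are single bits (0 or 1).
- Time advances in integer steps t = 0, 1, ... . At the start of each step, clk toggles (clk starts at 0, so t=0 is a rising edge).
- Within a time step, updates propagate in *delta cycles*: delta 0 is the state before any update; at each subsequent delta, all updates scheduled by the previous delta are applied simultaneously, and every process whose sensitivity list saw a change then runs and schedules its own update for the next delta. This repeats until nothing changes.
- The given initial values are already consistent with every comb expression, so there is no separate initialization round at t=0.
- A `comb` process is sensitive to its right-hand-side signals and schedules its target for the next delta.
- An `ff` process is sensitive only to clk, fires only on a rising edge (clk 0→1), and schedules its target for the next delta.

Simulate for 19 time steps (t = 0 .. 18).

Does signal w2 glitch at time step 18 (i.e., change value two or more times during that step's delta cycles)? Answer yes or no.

t0.Δ0 w1=0 w2=1 w0=1 clk=0
t0.Δ1 w1=0 w2=1 w0=1 clk=1
t0.Δ2 w1=0 w2=1 w0=0 clk=1
t0.Δ3 w1=1 w2=0 w0=0 clk=1
t0.Δ4 w1=1 w2=1 w0=0 clk=1
t1.Δ0 w1=1 w2=1 w0=0 clk=1
t1.Δ1 w1=1 w2=1 w0=0 clk=0
t2.Δ0 w1=1 w2=1 w0=0 clk=0
t2.Δ1 w1=1 w2=1 w0=0 clk=1
t2.Δ2 w1=1 w2=1 w0=1 clk=1
t2.Δ3 w1=0 w2=0 w0=1 clk=1
t2.Δ4 w1=0 w2=1 w0=1 clk=1
t3.Δ0 w1=0 w2=1 w0=1 clk=1
t3.Δ1 w1=0 w2=1 w0=1 clk=0
t4.Δ0 w1=0 w2=1 w0=1 clk=0
t4.Δ1 w1=0 w2=1 w0=1 clk=1
t4.Δ2 w1=0 w2=1 w0=0 clk=1
t4.Δ3 w1=1 w2=0 w0=0 clk=1
t4.Δ4 w1=1 w2=1 w0=0 clk=1
t5.Δ0 w1=1 w2=1 w0=0 clk=1
t5.Δ1 w1=1 w2=1 w0=0 clk=0
t6.Δ0 w1=1 w2=1 w0=0 clk=0
t6.Δ1 w1=1 w2=1 w0=0 clk=1
t6.Δ2 w1=1 w2=1 w0=1 clk=1
t6.Δ3 w1=0 w2=0 w0=1 clk=1
t6.Δ4 w1=0 w2=1 w0=1 clk=1
t7.Δ0 w1=0 w2=1 w0=1 clk=1
t7.Δ1 w1=0 w2=1 w0=1 clk=0
t8.Δ0 w1=0 w2=1 w0=1 clk=0
t8.Δ1 w1=0 w2=1 w0=1 clk=1
t8.Δ2 w1=0 w2=1 w0=0 clk=1
t8.Δ3 w1=1 w2=0 w0=0 clk=1
t8.Δ4 w1=1 w2=1 w0=0 clk=1
t9.Δ0 w1=1 w2=1 w0=0 clk=1
t9.Δ1 w1=1 w2=1 w0=0 clk=0
t10.Δ0 w1=1 w2=1 w0=0 clk=0
t10.Δ1 w1=1 w2=1 w0=0 clk=1
t10.Δ2 w1=1 w2=1 w0=1 clk=1
t10.Δ3 w1=0 w2=0 w0=1 clk=1
t10.Δ4 w1=0 w2=1 w0=1 clk=1
t11.Δ0 w1=0 w2=1 w0=1 clk=1
t11.Δ1 w1=0 w2=1 w0=1 clk=0
t12.Δ0 w1=0 w2=1 w0=1 clk=0
t12.Δ1 w1=0 w2=1 w0=1 clk=1
t12.Δ2 w1=0 w2=1 w0=0 clk=1
t12.Δ3 w1=1 w2=0 w0=0 clk=1
t12.Δ4 w1=1 w2=1 w0=0 clk=1
t13.Δ0 w1=1 w2=1 w0=0 clk=1
t13.Δ1 w1=1 w2=1 w0=0 clk=0
t14.Δ0 w1=1 w2=1 w0=0 clk=0
t14.Δ1 w1=1 w2=1 w0=0 clk=1
t14.Δ2 w1=1 w2=1 w0=1 clk=1
t14.Δ3 w1=0 w2=0 w0=1 clk=1
t14.Δ4 w1=0 w2=1 w0=1 clk=1
t15.Δ0 w1=0 w2=1 w0=1 clk=1
t15.Δ1 w1=0 w2=1 w0=1 clk=0
t16.Δ0 w1=0 w2=1 w0=1 clk=0
t16.Δ1 w1=0 w2=1 w0=1 clk=1
t16.Δ2 w1=0 w2=1 w0=0 clk=1
t16.Δ3 w1=1 w2=0 w0=0 clk=1
t16.Δ4 w1=1 w2=1 w0=0 clk=1
t17.Δ0 w1=1 w2=1 w0=0 clk=1
t17.Δ1 w1=1 w2=1 w0=0 clk=0
t18.Δ0 w1=1 w2=1 w0=0 clk=0
t18.Δ1 w1=1 w2=1 w0=0 clk=1
t18.Δ2 w1=1 w2=1 w0=1 clk=1
t18.Δ3 w1=0 w2=0 w0=1 clk=1
t18.Δ4 w1=0 w2=1 w0=1 clk=1

yes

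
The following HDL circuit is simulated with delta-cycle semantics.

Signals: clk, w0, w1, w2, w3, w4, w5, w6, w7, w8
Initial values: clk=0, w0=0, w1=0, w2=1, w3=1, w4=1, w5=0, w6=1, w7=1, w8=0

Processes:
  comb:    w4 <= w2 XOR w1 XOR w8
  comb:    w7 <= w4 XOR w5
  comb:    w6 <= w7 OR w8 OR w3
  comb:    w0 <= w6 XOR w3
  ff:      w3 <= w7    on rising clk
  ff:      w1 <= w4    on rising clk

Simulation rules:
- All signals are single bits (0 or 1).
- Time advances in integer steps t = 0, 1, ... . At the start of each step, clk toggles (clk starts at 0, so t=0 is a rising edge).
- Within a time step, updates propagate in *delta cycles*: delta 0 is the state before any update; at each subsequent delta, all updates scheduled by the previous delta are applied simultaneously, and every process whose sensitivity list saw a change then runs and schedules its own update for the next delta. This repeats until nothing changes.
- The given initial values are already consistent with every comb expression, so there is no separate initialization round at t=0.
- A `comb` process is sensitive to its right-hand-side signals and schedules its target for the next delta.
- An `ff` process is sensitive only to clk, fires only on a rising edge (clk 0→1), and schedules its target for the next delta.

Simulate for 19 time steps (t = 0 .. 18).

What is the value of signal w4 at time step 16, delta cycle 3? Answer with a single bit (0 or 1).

0

t=0 Δ0: w8=0 w2=1 w4=1 w6=1 clk=0 w0=0 w3=1 w7=1 w1=0 w5=0
  Δ1: clk:0→1
  Δ2: w1:0→1
  Δ3: w4:1→0
  Δ4: w7:1→0
  (4Δ to stable)
t=1 Δ0: w8=0 w2=1 w4=0 w6=1 clk=1 w0=0 w3=1 w7=0 w1=1 w5=0
  Δ1: clk:1→0
  (1Δ to stable)
t=2 Δ0: w8=0 w2=1 w4=0 w6=1 clk=0 w0=0 w3=1 w7=0 w1=1 w5=0
  Δ1: clk:0→1
  Δ2: w3:1→0, w1:1→0
  Δ3: w4:0→1, w6:1→0, w0:0→1
  Δ4: w0:1→0, w7:0→1
  Δ5: w6:0→1
  Δ6: w0:0→1
  (6Δ to stable)
t=3 Δ0: w8=0 w2=1 w4=1 w6=1 clk=1 w0=1 w3=0 w7=1 w1=0 w5=0
  Δ1: clk:1→0
  (1Δ to stable)
t=4 Δ0: w8=0 w2=1 w4=1 w6=1 clk=0 w0=1 w3=0 w7=1 w1=0 w5=0
  Δ1: clk:0→1
  Δ2: w3:0→1, w1:0→1
  Δ3: w4:1→0, w0:1→0
  Δ4: w7:1→0
  (4Δ to stable)
t=5 Δ0: w8=0 w2=1 w4=0 w6=1 clk=1 w0=0 w3=1 w7=0 w1=1 w5=0
  Δ1: clk:1→0
  (1Δ to stable)
t=6 Δ0: w8=0 w2=1 w4=0 w6=1 clk=0 w0=0 w3=1 w7=0 w1=1 w5=0
  Δ1: clk:0→1
  Δ2: w3:1→0, w1:1→0
  Δ3: w4:0→1, w6:1→0, w0:0→1
  Δ4: w0:1→0, w7:0→1
  Δ5: w6:0→1
  Δ6: w0:0→1
  (6Δ to stable)
t=7 Δ0: w8=0 w2=1 w4=1 w6=1 clk=1 w0=1 w3=0 w7=1 w1=0 w5=0
  Δ1: clk:1→0
  (1Δ to stable)
t=8 Δ0: w8=0 w2=1 w4=1 w6=1 clk=0 w0=1 w3=0 w7=1 w1=0 w5=0
  Δ1: clk:0→1
  Δ2: w3:0→1, w1:0→1
  Δ3: w4:1→0, w0:1→0
  Δ4: w7:1→0
  (4Δ to stable)
t=9 Δ0: w8=0 w2=1 w4=0 w6=1 clk=1 w0=0 w3=1 w7=0 w1=1 w5=0
  Δ1: clk:1→0
  (1Δ to stable)
t=10 Δ0: w8=0 w2=1 w4=0 w6=1 clk=0 w0=0 w3=1 w7=0 w1=1 w5=0
  Δ1: clk:0→1
  Δ2: w3:1→0, w1:1→0
  Δ3: w4:0→1, w6:1→0, w0:0→1
  Δ4: w0:1→0, w7:0→1
  Δ5: w6:0→1
  Δ6: w0:0→1
  (6Δ to stable)
t=11 Δ0: w8=0 w2=1 w4=1 w6=1 clk=1 w0=1 w3=0 w7=1 w1=0 w5=0
  Δ1: clk:1→0
  (1Δ to stable)
t=12 Δ0: w8=0 w2=1 w4=1 w6=1 clk=0 w0=1 w3=0 w7=1 w1=0 w5=0
  Δ1: clk:0→1
  Δ2: w3:0→1, w1:0→1
  Δ3: w4:1→0, w0:1→0
  Δ4: w7:1→0
  (4Δ to stable)
t=13 Δ0: w8=0 w2=1 w4=0 w6=1 clk=1 w0=0 w3=1 w7=0 w1=1 w5=0
  Δ1: clk:1→0
  (1Δ to stable)
t=14 Δ0: w8=0 w2=1 w4=0 w6=1 clk=0 w0=0 w3=1 w7=0 w1=1 w5=0
  Δ1: clk:0→1
  Δ2: w3:1→0, w1:1→0
  Δ3: w4:0→1, w6:1→0, w0:0→1
  Δ4: w0:1→0, w7:0→1
  Δ5: w6:0→1
  Δ6: w0:0→1
  (6Δ to stable)
t=15 Δ0: w8=0 w2=1 w4=1 w6=1 clk=1 w0=1 w3=0 w7=1 w1=0 w5=0
  Δ1: clk:1→0
  (1Δ to stable)
t=16 Δ0: w8=0 w2=1 w4=1 w6=1 clk=0 w0=1 w3=0 w7=1 w1=0 w5=0
  Δ1: clk:0→1
  Δ2: w3:0→1, w1:0→1
  Δ3: w4:1→0, w0:1→0
  Δ4: w7:1→0
  (4Δ to stable)
t=17 Δ0: w8=0 w2=1 w4=0 w6=1 clk=1 w0=0 w3=1 w7=0 w1=1 w5=0
  Δ1: clk:1→0
  (1Δ to stable)
t=18 Δ0: w8=0 w2=1 w4=0 w6=1 clk=0 w0=0 w3=1 w7=0 w1=1 w5=0
  Δ1: clk:0→1
  Δ2: w3:1→0, w1:1→0
  Δ3: w4:0→1, w6:1→0, w0:0→1
  Δ4: w0:1→0, w7:0→1
  Δ5: w6:0→1
  Δ6: w0:0→1
  (6Δ to stable)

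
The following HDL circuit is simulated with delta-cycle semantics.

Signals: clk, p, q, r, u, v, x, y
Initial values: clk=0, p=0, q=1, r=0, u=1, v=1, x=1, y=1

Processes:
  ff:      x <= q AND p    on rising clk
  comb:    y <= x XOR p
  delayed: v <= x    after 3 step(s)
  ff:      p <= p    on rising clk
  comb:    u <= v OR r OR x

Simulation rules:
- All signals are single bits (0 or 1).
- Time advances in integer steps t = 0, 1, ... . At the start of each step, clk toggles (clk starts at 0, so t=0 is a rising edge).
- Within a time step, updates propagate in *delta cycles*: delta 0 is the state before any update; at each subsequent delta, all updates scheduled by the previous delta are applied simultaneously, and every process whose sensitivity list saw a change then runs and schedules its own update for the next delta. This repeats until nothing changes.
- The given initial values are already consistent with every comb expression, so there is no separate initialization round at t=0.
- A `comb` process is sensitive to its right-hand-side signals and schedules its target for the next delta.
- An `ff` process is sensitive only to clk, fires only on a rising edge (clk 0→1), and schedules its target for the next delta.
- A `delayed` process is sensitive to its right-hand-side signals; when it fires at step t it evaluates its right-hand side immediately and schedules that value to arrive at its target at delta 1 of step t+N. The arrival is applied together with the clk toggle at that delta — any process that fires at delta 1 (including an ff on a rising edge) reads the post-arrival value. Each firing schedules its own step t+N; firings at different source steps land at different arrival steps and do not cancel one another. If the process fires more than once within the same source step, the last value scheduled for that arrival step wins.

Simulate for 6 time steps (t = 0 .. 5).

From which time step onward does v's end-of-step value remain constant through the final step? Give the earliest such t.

t=0 Δ0: v=1 q=1 r=0 clk=0 p=0 u=1 x=1 y=1
  Δ1: clk:0→1
  Δ2: x:1→0
  Δ3: y:1→0
  (3Δ to stable)
t=1 Δ0: v=1 q=1 r=0 clk=1 p=0 u=1 x=0 y=0
  Δ1: clk:1→0
  (1Δ to stable)
t=2 Δ0: v=1 q=1 r=0 clk=0 p=0 u=1 x=0 y=0
  Δ1: clk:0→1
  (1Δ to stable)
t=3 Δ0: v=1 q=1 r=0 clk=1 p=0 u=1 x=0 y=0
  Δ1: v:1→0, clk:1→0
  Δ2: u:1→0
  (2Δ to stable)
t=4 Δ0: v=0 q=1 r=0 clk=0 p=0 u=0 x=0 y=0
  Δ1: clk:0→1
  (1Δ to stable)
t=5 Δ0: v=0 q=1 r=0 clk=1 p=0 u=0 x=0 y=0
  Δ1: clk:1→0
  (1Δ to stable)

3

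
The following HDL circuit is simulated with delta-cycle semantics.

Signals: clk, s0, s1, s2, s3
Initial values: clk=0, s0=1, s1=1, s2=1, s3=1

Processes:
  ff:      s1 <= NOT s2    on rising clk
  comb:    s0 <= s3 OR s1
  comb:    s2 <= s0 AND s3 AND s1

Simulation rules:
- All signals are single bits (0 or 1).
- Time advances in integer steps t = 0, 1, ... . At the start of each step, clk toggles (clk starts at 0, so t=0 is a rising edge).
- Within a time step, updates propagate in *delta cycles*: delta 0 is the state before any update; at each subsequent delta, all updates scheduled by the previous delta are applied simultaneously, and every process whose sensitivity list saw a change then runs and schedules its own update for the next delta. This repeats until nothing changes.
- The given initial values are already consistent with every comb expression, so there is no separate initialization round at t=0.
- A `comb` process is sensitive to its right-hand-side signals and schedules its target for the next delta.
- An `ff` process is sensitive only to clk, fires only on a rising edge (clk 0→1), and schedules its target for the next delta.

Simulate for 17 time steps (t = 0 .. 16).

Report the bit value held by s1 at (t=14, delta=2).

1

[bits: s2,s1,clk,s3,s0]
t=0: Δ0=11011 Δ1=11111 Δ2=10111 Δ3=00111 | 3Δ
t=1: Δ0=00111 Δ1=00011 | 1Δ
t=2: Δ0=00011 Δ1=00111 Δ2=01111 Δ3=11111 | 3Δ
t=3: Δ0=11111 Δ1=11011 | 1Δ
t=4: Δ0=11011 Δ1=11111 Δ2=10111 Δ3=00111 | 3Δ
t=5: Δ0=00111 Δ1=00011 | 1Δ
t=6: Δ0=00011 Δ1=00111 Δ2=01111 Δ3=11111 | 3Δ
t=7: Δ0=11111 Δ1=11011 | 1Δ
t=8: Δ0=11011 Δ1=11111 Δ2=10111 Δ3=00111 | 3Δ
t=9: Δ0=00111 Δ1=00011 | 1Δ
t=10: Δ0=00011 Δ1=00111 Δ2=01111 Δ3=11111 | 3Δ
t=11: Δ0=11111 Δ1=11011 | 1Δ
t=12: Δ0=11011 Δ1=11111 Δ2=10111 Δ3=00111 | 3Δ
t=13: Δ0=00111 Δ1=00011 | 1Δ
t=14: Δ0=00011 Δ1=00111 Δ2=01111 Δ3=11111 | 3Δ
t=15: Δ0=11111 Δ1=11011 | 1Δ
t=16: Δ0=11011 Δ1=11111 Δ2=10111 Δ3=00111 | 3Δ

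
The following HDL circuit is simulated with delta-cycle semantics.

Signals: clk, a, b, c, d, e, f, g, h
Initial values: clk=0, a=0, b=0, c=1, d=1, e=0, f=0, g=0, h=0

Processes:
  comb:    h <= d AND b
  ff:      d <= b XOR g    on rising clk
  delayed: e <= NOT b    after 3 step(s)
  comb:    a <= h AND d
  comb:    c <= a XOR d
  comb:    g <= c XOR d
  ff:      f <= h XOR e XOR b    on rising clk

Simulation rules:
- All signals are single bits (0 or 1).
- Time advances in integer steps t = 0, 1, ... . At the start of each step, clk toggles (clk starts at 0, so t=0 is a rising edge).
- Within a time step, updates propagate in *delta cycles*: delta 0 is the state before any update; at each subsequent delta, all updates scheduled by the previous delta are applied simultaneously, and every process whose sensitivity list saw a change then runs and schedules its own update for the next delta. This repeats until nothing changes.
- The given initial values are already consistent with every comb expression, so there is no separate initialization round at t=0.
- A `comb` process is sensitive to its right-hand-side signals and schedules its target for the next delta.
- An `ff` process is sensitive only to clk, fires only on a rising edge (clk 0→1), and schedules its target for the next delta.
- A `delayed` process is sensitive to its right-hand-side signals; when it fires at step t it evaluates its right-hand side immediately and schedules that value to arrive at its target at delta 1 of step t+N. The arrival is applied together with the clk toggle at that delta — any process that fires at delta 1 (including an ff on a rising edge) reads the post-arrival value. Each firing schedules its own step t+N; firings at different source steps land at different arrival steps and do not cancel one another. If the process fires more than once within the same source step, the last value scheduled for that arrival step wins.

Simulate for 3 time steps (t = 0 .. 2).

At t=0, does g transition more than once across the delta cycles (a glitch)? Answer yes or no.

t0.Δ0 c=1 b=0 g=0 h=0 a=0 e=0 clk=0 d=1 f=0
t0.Δ1 c=1 b=0 g=0 h=0 a=0 e=0 clk=1 d=1 f=0
t0.Δ2 c=1 b=0 g=0 h=0 a=0 e=0 clk=1 d=0 f=0
t0.Δ3 c=0 b=0 g=1 h=0 a=0 e=0 clk=1 d=0 f=0
t0.Δ4 c=0 b=0 g=0 h=0 a=0 e=0 clk=1 d=0 f=0
t1.Δ0 c=0 b=0 g=0 h=0 a=0 e=0 clk=1 d=0 f=0
t1.Δ1 c=0 b=0 g=0 h=0 a=0 e=0 clk=0 d=0 f=0
t2.Δ0 c=0 b=0 g=0 h=0 a=0 e=0 clk=0 d=0 f=0
t2.Δ1 c=0 b=0 g=0 h=0 a=0 e=0 clk=1 d=0 f=0

yes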